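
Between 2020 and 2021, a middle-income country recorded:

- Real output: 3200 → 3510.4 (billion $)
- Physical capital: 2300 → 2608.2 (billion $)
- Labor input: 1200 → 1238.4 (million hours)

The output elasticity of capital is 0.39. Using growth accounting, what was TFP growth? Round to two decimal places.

Real output growth = (3510.4 − 3200) / 3200 = 9.7%.
Physical capital growth = (2608.2 − 2300) / 2300 = 13.4%.
Labor input growth = (1238.4 − 1200) / 1200 = 3.2%.
Labor's share = 1 − 0.39 = 0.61.
Physical capital: 0.39 × 13.4 = 5.226 pp.
Labor input: 0.61 × 3.2 = 1.952 pp.
TFP growth = 9.7 − 7.178 = 2.522%.

TFP growth was 2.52%.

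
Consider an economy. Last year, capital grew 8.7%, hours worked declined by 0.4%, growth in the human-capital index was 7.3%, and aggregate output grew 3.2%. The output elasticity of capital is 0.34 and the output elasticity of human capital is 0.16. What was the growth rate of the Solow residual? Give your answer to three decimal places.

-0.726%

Labor's share = 1 − 0.34 − 0.16 = 0.5.
Capital: 0.34 × 8.7 = 2.958 pp.
The human-capital index: 0.16 × 7.3 = 1.168 pp.
Hours worked: 0.5 × (-0.4) = -0.2 pp.
TFP growth = 3.2 − 3.926 = -0.726%.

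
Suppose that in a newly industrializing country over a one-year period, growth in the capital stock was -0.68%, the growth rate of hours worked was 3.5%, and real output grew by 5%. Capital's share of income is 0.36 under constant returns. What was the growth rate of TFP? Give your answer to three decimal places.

TFP growth was 3.005%.

Labor's share = 1 − 0.36 = 0.64.
The capital stock: 0.36 × (-0.68) = -0.2448 pp.
Hours worked: 0.64 × 3.5 = 2.24 pp.
TFP growth = 5 − 1.9952 = 3.0048%.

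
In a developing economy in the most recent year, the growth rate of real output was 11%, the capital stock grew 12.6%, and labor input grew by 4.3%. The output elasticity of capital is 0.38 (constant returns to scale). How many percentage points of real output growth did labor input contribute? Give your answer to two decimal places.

Labor's share = 1 − 0.38 = 0.62.
Contribution = share × growth = 0.62 × 4.3 = 2.666 pp.

2.67 pp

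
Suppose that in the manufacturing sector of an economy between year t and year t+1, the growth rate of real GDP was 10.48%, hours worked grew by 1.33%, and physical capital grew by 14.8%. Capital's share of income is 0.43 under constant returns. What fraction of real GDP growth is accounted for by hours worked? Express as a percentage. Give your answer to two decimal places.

Labor's share = 1 − 0.43 = 0.57.
Hours worked contributed 0.57 × 1.33 = 0.7581 pp.
Share of growth = 0.7581 / 10.48 × 100 = 7.2338%.

7.23%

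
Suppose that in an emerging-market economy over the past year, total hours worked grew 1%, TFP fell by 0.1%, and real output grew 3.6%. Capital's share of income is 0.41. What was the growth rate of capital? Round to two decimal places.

Capital growth was 7.59%.

Labor's share = 1 − 0.41 = 0.59.
gY = gA + 0.59×1 + 0.41×g.
0.41×g = 3.6 + 0.1 − 0.59 = 3.11.
g = 3.11 / 0.41 = 7.5854%.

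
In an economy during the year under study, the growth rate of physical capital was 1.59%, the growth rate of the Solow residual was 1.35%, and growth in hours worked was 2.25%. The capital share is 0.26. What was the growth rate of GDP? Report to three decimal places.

Labor's share = 1 − 0.26 = 0.74.
Physical capital: 0.26 × 1.59 = 0.4134 pp.
Hours worked: 0.74 × 2.25 = 1.665 pp.
Output growth = 1.35 + 2.0784 = 3.4284%.

3.428%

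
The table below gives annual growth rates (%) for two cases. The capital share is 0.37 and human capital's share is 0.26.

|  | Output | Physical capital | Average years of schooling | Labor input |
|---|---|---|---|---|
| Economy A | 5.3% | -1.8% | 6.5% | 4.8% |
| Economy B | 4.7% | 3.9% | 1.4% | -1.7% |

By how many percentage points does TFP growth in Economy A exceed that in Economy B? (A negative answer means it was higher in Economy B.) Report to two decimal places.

-1.02 percentage points

Labor's share = 1 − 0.37 − 0.26 = 0.37.
Economy A: TFP = 5.3 + 0.666 − 1.69 − 1.776 = 2.5%.
Economy B: TFP = 4.7 − 1.443 − 0.364 + 0.629 = 3.522%.
Difference = 2.5 − (3.522) = -1.022 pp.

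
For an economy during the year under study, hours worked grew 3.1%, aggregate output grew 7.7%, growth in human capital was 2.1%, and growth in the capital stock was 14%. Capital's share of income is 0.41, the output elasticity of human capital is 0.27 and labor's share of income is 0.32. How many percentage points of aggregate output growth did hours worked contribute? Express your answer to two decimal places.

0.99 pp

Labor's share = 1 − 0.41 − 0.27 = 0.32.
Contribution = share × growth = 0.32 × 3.1 = 0.992 pp.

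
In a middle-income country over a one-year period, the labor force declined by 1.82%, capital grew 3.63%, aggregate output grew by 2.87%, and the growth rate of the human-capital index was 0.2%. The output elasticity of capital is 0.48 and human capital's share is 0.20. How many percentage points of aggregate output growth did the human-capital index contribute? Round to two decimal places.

Contribution = share × growth = 0.2 × 0.2 = 0.04 pp.

0.04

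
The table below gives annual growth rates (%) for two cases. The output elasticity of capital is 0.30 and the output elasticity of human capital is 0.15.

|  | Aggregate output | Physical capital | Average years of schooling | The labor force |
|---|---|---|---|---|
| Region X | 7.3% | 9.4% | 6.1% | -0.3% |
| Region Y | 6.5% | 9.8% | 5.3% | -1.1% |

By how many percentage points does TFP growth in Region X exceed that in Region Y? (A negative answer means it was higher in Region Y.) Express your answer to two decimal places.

Labor's share = 1 − 0.3 − 0.15 = 0.55.
Region X: TFP = 7.3 − 2.82 − 0.915 + 0.165 = 3.73%.
Region Y: TFP = 6.5 − 2.94 − 0.795 + 0.605 = 3.37%.
Difference = 3.73 − (3.37) = 0.36 pp.

0.36 percentage points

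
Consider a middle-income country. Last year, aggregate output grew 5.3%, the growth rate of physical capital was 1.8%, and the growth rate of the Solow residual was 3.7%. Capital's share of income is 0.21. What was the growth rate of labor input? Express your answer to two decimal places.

Labor's share = 1 − 0.21 = 0.79.
gY = gA + 0.21×1.8 + 0.79×g.
0.79×g = 5.3 − 3.7 − 0.378 = 1.222.
g = 1.222 / 0.79 = 1.5468%.

Labor input grew 1.55%.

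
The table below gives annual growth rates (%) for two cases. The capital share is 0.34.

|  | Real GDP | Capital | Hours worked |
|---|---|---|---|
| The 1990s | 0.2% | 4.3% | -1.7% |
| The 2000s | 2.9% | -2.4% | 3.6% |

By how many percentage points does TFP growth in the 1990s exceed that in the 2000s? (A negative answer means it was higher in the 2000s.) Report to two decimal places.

-1.48 percentage points

Labor's share = 1 − 0.34 = 0.66.
The 1990s: TFP = 0.2 − 1.462 + 1.122 = -0.14%.
The 2000s: TFP = 2.9 + 0.816 − 2.376 = 1.34%.
Difference = -0.14 − (1.34) = -1.48 pp.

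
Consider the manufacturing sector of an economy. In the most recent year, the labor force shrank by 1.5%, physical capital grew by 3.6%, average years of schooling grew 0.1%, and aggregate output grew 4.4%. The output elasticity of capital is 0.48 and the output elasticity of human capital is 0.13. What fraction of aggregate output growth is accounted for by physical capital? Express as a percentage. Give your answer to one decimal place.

Physical capital contributed 0.48 × 3.6 = 1.728 pp.
Share of growth = 1.728 / 4.4 × 100 = 39.273%.

Physical capital accounted for 39.3% of growth.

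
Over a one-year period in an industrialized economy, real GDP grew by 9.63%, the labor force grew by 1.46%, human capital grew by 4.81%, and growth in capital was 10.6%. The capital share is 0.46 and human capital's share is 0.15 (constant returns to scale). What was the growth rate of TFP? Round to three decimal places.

Labor's share = 1 − 0.46 − 0.15 = 0.39.
Capital: 0.46 × 10.6 = 4.876 pp.
Human capital: 0.15 × 4.81 = 0.7215 pp.
The labor force: 0.39 × 1.46 = 0.5694 pp.
TFP growth = 9.63 − 6.1669 = 3.4631%.

TFP growth was 3.463%.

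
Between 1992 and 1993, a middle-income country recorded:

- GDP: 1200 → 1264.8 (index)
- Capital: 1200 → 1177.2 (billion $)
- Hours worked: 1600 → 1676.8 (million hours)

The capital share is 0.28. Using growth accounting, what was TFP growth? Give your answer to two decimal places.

TFP growth was 2.48%.

GDP growth = (1264.8 − 1200) / 1200 = 5.4%.
Capital growth = (1177.2 − 1200) / 1200 = -1.9%.
Hours worked growth = (1676.8 − 1600) / 1600 = 4.8%.
Labor's share = 1 − 0.28 = 0.72.
Capital: 0.28 × (-1.9) = -0.532 pp.
Hours worked: 0.72 × 4.8 = 3.456 pp.
TFP growth = 5.4 − 2.924 = 2.476%.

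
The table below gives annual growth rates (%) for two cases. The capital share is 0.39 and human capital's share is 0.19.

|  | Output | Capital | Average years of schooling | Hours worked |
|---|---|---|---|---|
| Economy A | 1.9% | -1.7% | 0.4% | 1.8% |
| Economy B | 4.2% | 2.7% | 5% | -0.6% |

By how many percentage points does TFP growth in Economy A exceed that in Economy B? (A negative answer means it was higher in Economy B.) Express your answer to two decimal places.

-0.72 percentage points

Labor's share = 1 − 0.39 − 0.19 = 0.42.
Economy A: TFP = 1.9 + 0.663 − 0.076 − 0.756 = 1.731%.
Economy B: TFP = 4.2 − 1.053 − 0.95 + 0.252 = 2.449%.
Difference = 1.731 − (2.449) = -0.718 pp.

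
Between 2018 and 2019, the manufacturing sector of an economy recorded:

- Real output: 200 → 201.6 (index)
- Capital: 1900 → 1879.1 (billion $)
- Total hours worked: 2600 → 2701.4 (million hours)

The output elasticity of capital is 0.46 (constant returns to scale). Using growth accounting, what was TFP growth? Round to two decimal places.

Real output growth = (201.6 − 200) / 200 = 0.8%.
Capital growth = (1879.1 − 1900) / 1900 = -1.1%.
Total hours worked growth = (2701.4 − 2600) / 2600 = 3.9%.
Labor's share = 1 − 0.46 = 0.54.
Capital: 0.46 × (-1.1) = -0.506 pp.
Total hours worked: 0.54 × 3.9 = 2.106 pp.
TFP growth = 0.8 − 1.6 = -0.8%.

-0.80%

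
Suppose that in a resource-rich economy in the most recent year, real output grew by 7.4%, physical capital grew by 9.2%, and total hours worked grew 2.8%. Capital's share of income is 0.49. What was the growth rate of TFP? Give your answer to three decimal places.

1.464%

Labor's share = 1 − 0.49 = 0.51.
Physical capital: 0.49 × 9.2 = 4.508 pp.
Total hours worked: 0.51 × 2.8 = 1.428 pp.
TFP growth = 7.4 − 5.936 = 1.464%.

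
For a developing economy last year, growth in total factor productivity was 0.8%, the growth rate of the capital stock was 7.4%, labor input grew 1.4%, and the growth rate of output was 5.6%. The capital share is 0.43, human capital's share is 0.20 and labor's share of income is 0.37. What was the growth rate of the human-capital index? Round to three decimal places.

5.500%

Labor's share = 1 − 0.43 − 0.2 = 0.37.
gY = gA + 0.43×7.4 + 0.37×1.4 + 0.2×g.
0.2×g = 5.6 − 0.8 − 3.7 = 1.1.
g = 1.1 / 0.2 = 5.5%.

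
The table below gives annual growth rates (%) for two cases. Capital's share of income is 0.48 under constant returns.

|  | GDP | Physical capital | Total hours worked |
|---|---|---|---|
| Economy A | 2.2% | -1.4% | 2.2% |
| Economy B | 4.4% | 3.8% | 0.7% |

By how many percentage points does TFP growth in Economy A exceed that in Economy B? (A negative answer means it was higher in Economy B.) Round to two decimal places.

Labor's share = 1 − 0.48 = 0.52.
Economy A: TFP = 2.2 + 0.672 − 1.144 = 1.728%.
Economy B: TFP = 4.4 − 1.824 − 0.364 = 2.212%.
Difference = 1.728 − (2.212) = -0.484 pp.

-0.48 percentage points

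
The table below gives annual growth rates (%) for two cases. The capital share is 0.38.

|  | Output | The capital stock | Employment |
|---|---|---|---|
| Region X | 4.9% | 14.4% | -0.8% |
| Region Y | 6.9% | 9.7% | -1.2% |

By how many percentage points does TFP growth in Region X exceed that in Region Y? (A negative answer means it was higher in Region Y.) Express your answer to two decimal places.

-4.03 percentage points

Labor's share = 1 − 0.38 = 0.62.
Region X: TFP = 4.9 − 5.472 + 0.496 = -0.076%.
Region Y: TFP = 6.9 − 3.686 + 0.744 = 3.958%.
Difference = -0.076 − (3.958) = -4.034 pp.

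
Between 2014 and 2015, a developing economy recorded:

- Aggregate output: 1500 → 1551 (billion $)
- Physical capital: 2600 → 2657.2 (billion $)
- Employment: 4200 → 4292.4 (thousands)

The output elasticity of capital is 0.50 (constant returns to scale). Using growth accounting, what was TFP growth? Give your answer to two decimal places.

Aggregate output growth = (1551 − 1500) / 1500 = 3.4%.
Physical capital growth = (2657.2 − 2600) / 2600 = 2.2%.
Employment growth = (4292.4 − 4200) / 4200 = 2.2%.
Labor's share = 1 − 0.5 = 0.5.
Physical capital: 0.5 × 2.2 = 1.1 pp.
Employment: 0.5 × 2.2 = 1.1 pp.
TFP growth = 3.4 − 2.2 = 1.2%.

1.20%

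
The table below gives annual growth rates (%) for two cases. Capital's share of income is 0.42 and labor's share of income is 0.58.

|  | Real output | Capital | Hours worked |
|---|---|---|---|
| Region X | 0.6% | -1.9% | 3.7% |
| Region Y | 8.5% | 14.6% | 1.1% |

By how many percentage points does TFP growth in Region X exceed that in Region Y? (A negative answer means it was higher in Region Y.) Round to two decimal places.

Labor's share = 1 − 0.42 = 0.58.
Region X: TFP = 0.6 + 0.798 − 2.146 = -0.748%.
Region Y: TFP = 8.5 − 6.132 − 0.638 = 1.73%.
Difference = -0.748 − (1.73) = -2.478 pp.

-2.48 percentage points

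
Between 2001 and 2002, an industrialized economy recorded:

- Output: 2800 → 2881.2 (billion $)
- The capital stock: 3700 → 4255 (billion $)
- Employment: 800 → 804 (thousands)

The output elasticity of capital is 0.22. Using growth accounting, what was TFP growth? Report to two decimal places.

Output growth = (2881.2 − 2800) / 2800 = 2.9%.
The capital stock growth = (4255 − 3700) / 3700 = 15%.
Employment growth = (804 − 800) / 800 = 0.5%.
Labor's share = 1 − 0.22 = 0.78.
The capital stock: 0.22 × 15 = 3.3 pp.
Employment: 0.78 × 0.5 = 0.39 pp.
TFP growth = 2.9 − 3.69 = -0.79%.

-0.79%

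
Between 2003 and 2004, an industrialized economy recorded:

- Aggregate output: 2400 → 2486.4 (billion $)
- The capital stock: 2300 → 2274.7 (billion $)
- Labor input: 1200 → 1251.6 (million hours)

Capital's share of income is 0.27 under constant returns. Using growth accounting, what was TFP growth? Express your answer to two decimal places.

Aggregate output growth = (2486.4 − 2400) / 2400 = 3.6%.
The capital stock growth = (2274.7 − 2300) / 2300 = -1.1%.
Labor input growth = (1251.6 − 1200) / 1200 = 4.3%.
Labor's share = 1 − 0.27 = 0.73.
The capital stock: 0.27 × (-1.1) = -0.297 pp.
Labor input: 0.73 × 4.3 = 3.139 pp.
TFP growth = 3.6 − 2.842 = 0.758%.

0.76%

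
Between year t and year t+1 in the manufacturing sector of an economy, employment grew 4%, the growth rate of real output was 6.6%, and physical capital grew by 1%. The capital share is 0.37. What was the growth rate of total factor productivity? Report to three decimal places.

3.710%

Labor's share = 1 − 0.37 = 0.63.
Physical capital: 0.37 × 1 = 0.37 pp.
Employment: 0.63 × 4 = 2.52 pp.
TFP growth = 6.6 − 2.89 = 3.71%.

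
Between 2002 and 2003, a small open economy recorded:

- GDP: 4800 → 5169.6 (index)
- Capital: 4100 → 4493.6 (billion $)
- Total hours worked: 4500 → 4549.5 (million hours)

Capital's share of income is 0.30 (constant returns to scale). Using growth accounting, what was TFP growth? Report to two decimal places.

GDP growth = (5169.6 − 4800) / 4800 = 7.7%.
Capital growth = (4493.6 − 4100) / 4100 = 9.6%.
Total hours worked growth = (4549.5 − 4500) / 4500 = 1.1%.
Labor's share = 1 − 0.3 = 0.7.
Capital: 0.3 × 9.6 = 2.88 pp.
Total hours worked: 0.7 × 1.1 = 0.77 pp.
TFP growth = 7.7 − 3.65 = 4.05%.

4.05%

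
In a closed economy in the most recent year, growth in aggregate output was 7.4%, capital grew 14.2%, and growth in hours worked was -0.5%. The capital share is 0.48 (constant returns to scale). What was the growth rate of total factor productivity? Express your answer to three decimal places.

Total factor productivity grew 0.844%.

Labor's share = 1 − 0.48 = 0.52.
Capital: 0.48 × 14.2 = 6.816 pp.
Hours worked: 0.52 × (-0.5) = -0.26 pp.
TFP growth = 7.4 − 6.556 = 0.844%.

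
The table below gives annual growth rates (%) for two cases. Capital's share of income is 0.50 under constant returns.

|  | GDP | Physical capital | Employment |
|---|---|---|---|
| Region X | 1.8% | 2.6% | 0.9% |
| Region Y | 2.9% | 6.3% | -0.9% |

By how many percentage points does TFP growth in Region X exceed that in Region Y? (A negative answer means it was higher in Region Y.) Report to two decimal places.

-0.15 percentage points

Labor's share = 1 − 0.5 = 0.5.
Region X: TFP = 1.8 − 1.3 − 0.45 = 0.05%.
Region Y: TFP = 2.9 − 3.15 + 0.45 = 0.2%.
Difference = 0.05 − (0.2) = -0.15 pp.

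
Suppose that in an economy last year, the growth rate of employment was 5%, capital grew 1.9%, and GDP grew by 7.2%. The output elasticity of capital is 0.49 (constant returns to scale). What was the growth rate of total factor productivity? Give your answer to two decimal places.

Labor's share = 1 − 0.49 = 0.51.
Capital: 0.49 × 1.9 = 0.931 pp.
Employment: 0.51 × 5 = 2.55 pp.
TFP growth = 7.2 − 3.481 = 3.719%.

Total factor productivity grew 3.72%.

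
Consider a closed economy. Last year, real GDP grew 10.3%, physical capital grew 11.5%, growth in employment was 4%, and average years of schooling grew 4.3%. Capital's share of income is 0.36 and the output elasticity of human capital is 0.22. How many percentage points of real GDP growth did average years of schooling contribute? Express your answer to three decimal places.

Contribution = share × growth = 0.22 × 4.3 = 0.946 pp.

0.946 pp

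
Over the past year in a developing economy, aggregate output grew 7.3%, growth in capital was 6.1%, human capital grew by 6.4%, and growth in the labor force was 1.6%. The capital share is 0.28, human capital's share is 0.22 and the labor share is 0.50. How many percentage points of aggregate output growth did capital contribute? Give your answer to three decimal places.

Contribution = share × growth = 0.28 × 6.1 = 1.708 pp.

1.708 pp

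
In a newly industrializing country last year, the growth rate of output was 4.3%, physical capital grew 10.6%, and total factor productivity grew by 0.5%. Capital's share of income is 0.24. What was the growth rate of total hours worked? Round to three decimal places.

1.653%

Labor's share = 1 − 0.24 = 0.76.
gY = gA + 0.24×10.6 + 0.76×g.
0.76×g = 4.3 − 0.5 − 2.544 = 1.256.
g = 1.256 / 0.76 = 1.65263%.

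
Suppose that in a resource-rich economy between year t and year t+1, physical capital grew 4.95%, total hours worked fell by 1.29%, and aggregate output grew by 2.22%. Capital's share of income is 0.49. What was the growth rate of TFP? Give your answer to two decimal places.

Labor's share = 1 − 0.49 = 0.51.
Physical capital: 0.49 × 4.95 = 2.4255 pp.
Total hours worked: 0.51 × (-1.29) = -0.6579 pp.
TFP growth = 2.22 − 1.7676 = 0.4524%.

TFP growth was 0.45%.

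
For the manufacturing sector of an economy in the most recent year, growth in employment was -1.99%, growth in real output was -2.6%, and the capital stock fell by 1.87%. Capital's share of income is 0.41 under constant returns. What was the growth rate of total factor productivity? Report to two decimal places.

-0.66%

Labor's share = 1 − 0.41 = 0.59.
The capital stock: 0.41 × (-1.87) = -0.7667 pp.
Employment: 0.59 × (-1.99) = -1.1741 pp.
TFP growth = -2.6 + 1.9408 = -0.6592%.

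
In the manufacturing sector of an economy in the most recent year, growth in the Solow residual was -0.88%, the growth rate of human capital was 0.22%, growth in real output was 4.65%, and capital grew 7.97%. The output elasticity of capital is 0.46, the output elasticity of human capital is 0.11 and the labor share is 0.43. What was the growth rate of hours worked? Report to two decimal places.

4.28%

Labor's share = 1 − 0.46 − 0.11 = 0.43.
gY = gA + 0.46×7.97 + 0.11×0.22 + 0.43×g.
0.43×g = 4.65 + 0.88 − 3.6904 = 1.8396.
g = 1.8396 / 0.43 = 4.2781%.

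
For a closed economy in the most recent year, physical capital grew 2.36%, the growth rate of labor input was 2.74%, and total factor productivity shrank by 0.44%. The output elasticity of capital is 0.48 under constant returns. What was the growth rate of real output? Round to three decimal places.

Labor's share = 1 − 0.48 = 0.52.
Physical capital: 0.48 × 2.36 = 1.1328 pp.
Labor input: 0.52 × 2.74 = 1.4248 pp.
Output growth = -0.44 + 2.5576 = 2.1176%.

2.118%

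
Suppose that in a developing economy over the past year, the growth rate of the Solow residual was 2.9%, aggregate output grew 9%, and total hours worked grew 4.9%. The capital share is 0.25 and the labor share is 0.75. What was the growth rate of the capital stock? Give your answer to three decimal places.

The capital stock growth was 9.700%.

Labor's share = 1 − 0.25 = 0.75.
gY = gA + 0.75×4.9 + 0.25×g.
0.25×g = 9 − 2.9 − 3.675 = 2.425.
g = 2.425 / 0.25 = 9.7%.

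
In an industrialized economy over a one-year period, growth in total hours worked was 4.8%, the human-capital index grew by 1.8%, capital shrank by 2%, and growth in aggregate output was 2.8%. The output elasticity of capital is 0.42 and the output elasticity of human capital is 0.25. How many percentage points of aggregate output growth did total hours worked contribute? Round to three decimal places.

Labor's share = 1 − 0.42 − 0.25 = 0.33.
Contribution = share × growth = 0.33 × 4.8 = 1.584 pp.

1.584 percentage points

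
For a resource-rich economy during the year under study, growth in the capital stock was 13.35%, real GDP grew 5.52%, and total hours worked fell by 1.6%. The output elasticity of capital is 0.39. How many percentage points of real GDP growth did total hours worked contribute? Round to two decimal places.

Labor's share = 1 − 0.39 = 0.61.
Contribution = share × growth = 0.61 × (-1.6) = -0.976 pp.

-0.98 pp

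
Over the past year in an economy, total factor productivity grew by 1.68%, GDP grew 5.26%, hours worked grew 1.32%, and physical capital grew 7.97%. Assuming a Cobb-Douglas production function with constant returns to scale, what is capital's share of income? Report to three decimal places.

gY = gA + α·gK + (1−α)·gL, so gY − gA − gL = α(gK − gL).
5.26 − 1.68 − 1.32 = α × (7.97 − 1.32).
2.26 = 6.65 α, so α = 0.33985.

α = 0.340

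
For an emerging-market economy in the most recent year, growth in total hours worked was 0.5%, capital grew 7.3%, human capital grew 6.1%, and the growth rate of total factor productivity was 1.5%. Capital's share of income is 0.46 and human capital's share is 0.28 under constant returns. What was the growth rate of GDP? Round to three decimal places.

6.696%

Labor's share = 1 − 0.46 − 0.28 = 0.26.
Capital: 0.46 × 7.3 = 3.358 pp.
Human capital: 0.28 × 6.1 = 1.708 pp.
Total hours worked: 0.26 × 0.5 = 0.13 pp.
Output growth = 1.5 + 5.196 = 6.696%.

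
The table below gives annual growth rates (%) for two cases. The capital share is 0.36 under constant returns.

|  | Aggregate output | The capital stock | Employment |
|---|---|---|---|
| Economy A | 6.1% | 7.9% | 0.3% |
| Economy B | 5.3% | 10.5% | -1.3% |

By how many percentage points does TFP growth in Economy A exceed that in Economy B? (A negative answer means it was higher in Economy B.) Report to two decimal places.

0.71 percentage points

Labor's share = 1 − 0.36 = 0.64.
Economy A: TFP = 6.1 − 2.844 − 0.192 = 3.064%.
Economy B: TFP = 5.3 − 3.78 + 0.832 = 2.352%.
Difference = 3.064 − (2.352) = 0.712 pp.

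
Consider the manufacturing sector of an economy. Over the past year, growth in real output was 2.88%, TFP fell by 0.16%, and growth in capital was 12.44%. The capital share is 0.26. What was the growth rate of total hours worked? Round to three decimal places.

-0.263%

Labor's share = 1 − 0.26 = 0.74.
gY = gA + 0.26×12.44 + 0.74×g.
0.74×g = 2.88 + 0.16 − 3.2344 = -0.1944.
g = -0.1944 / 0.74 = -0.2627%.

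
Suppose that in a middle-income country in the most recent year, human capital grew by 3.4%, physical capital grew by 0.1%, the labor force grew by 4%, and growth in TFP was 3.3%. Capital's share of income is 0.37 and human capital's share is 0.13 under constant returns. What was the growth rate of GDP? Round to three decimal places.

5.779%

Labor's share = 1 − 0.37 − 0.13 = 0.5.
Physical capital: 0.37 × 0.1 = 0.037 pp.
Human capital: 0.13 × 3.4 = 0.442 pp.
The labor force: 0.5 × 4 = 2 pp.
Output growth = 3.3 + 2.479 = 5.779%.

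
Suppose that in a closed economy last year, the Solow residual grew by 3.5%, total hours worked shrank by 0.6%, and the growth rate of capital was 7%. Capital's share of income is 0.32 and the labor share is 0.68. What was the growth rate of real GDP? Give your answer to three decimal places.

5.332%

Labor's share = 1 − 0.32 = 0.68.
Capital: 0.32 × 7 = 2.24 pp.
Total hours worked: 0.68 × (-0.6) = -0.408 pp.
Output growth = 3.5 + 1.832 = 5.332%.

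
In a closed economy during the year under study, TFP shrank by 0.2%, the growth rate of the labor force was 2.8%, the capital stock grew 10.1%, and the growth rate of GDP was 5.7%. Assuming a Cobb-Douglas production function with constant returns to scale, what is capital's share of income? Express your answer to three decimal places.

gY = gA + α·gK + (1−α)·gL, so gY − gA − gL = α(gK − gL).
5.7 + 0.2 − 2.8 = α × (10.1 − 2.8).
3.1 = 7.3 α, so α = 0.42466.

0.425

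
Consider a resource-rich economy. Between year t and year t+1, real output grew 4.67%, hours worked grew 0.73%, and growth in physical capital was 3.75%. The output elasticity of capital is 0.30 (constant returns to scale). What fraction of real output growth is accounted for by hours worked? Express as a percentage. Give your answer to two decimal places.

Labor's share = 1 − 0.3 = 0.7.
Hours worked contributed 0.7 × 0.73 = 0.511 pp.
Share of growth = 0.511 / 4.67 × 100 = 10.9422%.

10.94%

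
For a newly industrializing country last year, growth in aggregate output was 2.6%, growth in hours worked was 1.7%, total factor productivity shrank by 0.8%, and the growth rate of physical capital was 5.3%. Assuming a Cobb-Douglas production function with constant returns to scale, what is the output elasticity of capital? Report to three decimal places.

gY = gA + α·gK + (1−α)·gL, so gY − gA − gL = α(gK − gL).
2.6 + 0.8 − 1.7 = α × (5.3 − 1.7).
1.7 = 3.6 α, so α = 0.47222.

α = 0.472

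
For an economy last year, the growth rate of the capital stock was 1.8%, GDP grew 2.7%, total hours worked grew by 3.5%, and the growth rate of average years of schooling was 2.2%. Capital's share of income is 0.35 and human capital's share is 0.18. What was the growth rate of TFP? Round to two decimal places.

Labor's share = 1 − 0.35 − 0.18 = 0.47.
The capital stock: 0.35 × 1.8 = 0.63 pp.
Average years of schooling: 0.18 × 2.2 = 0.396 pp.
Total hours worked: 0.47 × 3.5 = 1.645 pp.
TFP growth = 2.7 − 2.671 = 0.029%.

0.03%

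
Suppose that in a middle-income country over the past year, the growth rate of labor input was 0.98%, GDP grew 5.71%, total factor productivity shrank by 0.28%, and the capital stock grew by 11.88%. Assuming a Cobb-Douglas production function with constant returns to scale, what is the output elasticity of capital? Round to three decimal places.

The output elasticity of capital is 0.460.

gY = gA + α·gK + (1−α)·gL, so gY − gA − gL = α(gK − gL).
5.71 + 0.28 − 0.98 = α × (11.88 − 0.98).
5.01 = 10.9 α, so α = 0.45963.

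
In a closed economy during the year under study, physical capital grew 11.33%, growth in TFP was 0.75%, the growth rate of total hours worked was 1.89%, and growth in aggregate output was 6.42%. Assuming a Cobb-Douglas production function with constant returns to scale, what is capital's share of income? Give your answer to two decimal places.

α = 0.40

gY = gA + α·gK + (1−α)·gL, so gY − gA − gL = α(gK − gL).
6.42 − 0.75 − 1.89 = α × (11.33 − 1.89).
3.78 = 9.44 α, so α = 0.4004.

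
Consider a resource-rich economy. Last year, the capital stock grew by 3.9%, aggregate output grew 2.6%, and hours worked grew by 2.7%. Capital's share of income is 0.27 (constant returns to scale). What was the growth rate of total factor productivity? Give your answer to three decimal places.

-0.424%

Labor's share = 1 − 0.27 = 0.73.
The capital stock: 0.27 × 3.9 = 1.053 pp.
Hours worked: 0.73 × 2.7 = 1.971 pp.
TFP growth = 2.6 − 3.024 = -0.424%.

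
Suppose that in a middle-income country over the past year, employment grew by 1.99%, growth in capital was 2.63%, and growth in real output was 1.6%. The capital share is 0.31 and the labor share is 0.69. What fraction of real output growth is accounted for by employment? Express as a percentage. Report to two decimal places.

Labor's share = 1 − 0.31 = 0.69.
Employment contributed 0.69 × 1.99 = 1.3731 pp.
Share of growth = 1.3731 / 1.6 × 100 = 85.8188%.

85.82%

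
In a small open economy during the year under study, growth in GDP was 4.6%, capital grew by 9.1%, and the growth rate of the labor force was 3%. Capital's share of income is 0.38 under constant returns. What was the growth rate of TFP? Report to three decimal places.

-0.718%

Labor's share = 1 − 0.38 = 0.62.
Capital: 0.38 × 9.1 = 3.458 pp.
The labor force: 0.62 × 3 = 1.86 pp.
TFP growth = 4.6 − 5.318 = -0.718%.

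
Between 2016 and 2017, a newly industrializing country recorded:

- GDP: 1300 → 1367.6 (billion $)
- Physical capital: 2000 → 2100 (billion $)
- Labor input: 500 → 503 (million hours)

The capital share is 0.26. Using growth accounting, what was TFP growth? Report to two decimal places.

GDP growth = (1367.6 − 1300) / 1300 = 5.2%.
Physical capital growth = (2100 − 2000) / 2000 = 5%.
Labor input growth = (503 − 500) / 500 = 0.6%.
Labor's share = 1 − 0.26 = 0.74.
Physical capital: 0.26 × 5 = 1.3 pp.
Labor input: 0.74 × 0.6 = 0.444 pp.
TFP growth = 5.2 − 1.744 = 3.456%.

TFP growth was 3.46%.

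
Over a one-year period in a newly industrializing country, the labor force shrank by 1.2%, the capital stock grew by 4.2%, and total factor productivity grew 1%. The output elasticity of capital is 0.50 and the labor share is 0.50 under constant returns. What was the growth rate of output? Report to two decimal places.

Labor's share = 1 − 0.5 = 0.5.
The capital stock: 0.5 × 4.2 = 2.1 pp.
The labor force: 0.5 × (-1.2) = -0.6 pp.
Output growth = 1 + 1.5 = 2.5%.

Output grew 2.50%.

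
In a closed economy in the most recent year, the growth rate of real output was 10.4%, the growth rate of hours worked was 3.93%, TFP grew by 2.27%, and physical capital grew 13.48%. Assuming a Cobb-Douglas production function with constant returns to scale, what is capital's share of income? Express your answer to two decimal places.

0.44

gY = gA + α·gK + (1−α)·gL, so gY − gA − gL = α(gK − gL).
10.4 − 2.27 − 3.93 = α × (13.48 − 3.93).
4.2 = 9.55 α, so α = 0.4398.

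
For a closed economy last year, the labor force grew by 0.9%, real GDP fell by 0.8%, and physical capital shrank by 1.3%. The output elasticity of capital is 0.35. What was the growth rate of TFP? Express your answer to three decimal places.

-0.930%

Labor's share = 1 − 0.35 = 0.65.
Physical capital: 0.35 × (-1.3) = -0.455 pp.
The labor force: 0.65 × 0.9 = 0.585 pp.
TFP growth = -0.8 − 0.13 = -0.93%.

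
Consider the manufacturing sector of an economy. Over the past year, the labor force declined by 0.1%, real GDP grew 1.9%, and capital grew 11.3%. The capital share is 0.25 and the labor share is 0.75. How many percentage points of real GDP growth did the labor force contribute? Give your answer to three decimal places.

-0.075 pp

Labor's share = 1 − 0.25 = 0.75.
Contribution = share × growth = 0.75 × (-0.1) = -0.075 pp.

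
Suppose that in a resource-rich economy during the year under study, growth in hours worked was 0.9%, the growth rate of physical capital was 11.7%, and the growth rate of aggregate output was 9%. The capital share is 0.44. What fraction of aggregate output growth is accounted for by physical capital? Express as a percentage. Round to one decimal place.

Physical capital contributed 0.44 × 11.7 = 5.148 pp.
Share of growth = 5.148 / 9 × 100 = 57.2%.

Physical capital accounted for 57.2% of growth.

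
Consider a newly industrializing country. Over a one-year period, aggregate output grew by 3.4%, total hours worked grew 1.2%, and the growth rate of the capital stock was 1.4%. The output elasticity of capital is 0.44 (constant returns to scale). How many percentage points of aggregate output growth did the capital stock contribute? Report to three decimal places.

0.616

Contribution = share × growth = 0.44 × 1.4 = 0.616 pp.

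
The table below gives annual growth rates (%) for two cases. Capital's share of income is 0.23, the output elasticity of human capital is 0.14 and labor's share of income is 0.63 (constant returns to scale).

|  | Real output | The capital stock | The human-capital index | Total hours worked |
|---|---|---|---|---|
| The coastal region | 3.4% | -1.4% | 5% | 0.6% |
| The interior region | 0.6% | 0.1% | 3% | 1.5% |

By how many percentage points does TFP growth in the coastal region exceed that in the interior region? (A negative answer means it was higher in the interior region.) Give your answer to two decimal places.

3.43 percentage points

Labor's share = 1 − 0.23 − 0.14 = 0.63.
The coastal region: TFP = 3.4 + 0.322 − 0.7 − 0.378 = 2.644%.
The interior region: TFP = 0.6 − 0.023 − 0.42 − 0.945 = -0.788%.
Difference = 2.644 − (-0.788) = 3.432 pp.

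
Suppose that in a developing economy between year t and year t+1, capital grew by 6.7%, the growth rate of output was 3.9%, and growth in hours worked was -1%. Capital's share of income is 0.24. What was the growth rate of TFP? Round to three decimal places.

3.052%

Labor's share = 1 − 0.24 = 0.76.
Capital: 0.24 × 6.7 = 1.608 pp.
Hours worked: 0.76 × (-1) = -0.76 pp.
TFP growth = 3.9 − 0.848 = 3.052%.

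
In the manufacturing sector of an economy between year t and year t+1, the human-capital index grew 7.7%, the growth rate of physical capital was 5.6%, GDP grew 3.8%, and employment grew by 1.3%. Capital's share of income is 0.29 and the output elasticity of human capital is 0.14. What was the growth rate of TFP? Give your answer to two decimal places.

0.36%

Labor's share = 1 − 0.29 − 0.14 = 0.57.
Physical capital: 0.29 × 5.6 = 1.624 pp.
The human-capital index: 0.14 × 7.7 = 1.078 pp.
Employment: 0.57 × 1.3 = 0.741 pp.
TFP growth = 3.8 − 3.443 = 0.357%.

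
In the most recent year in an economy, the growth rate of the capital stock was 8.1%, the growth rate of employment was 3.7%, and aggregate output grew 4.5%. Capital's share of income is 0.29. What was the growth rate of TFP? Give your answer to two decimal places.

Labor's share = 1 − 0.29 = 0.71.
The capital stock: 0.29 × 8.1 = 2.349 pp.
Employment: 0.71 × 3.7 = 2.627 pp.
TFP growth = 4.5 − 4.976 = -0.476%.

-0.48%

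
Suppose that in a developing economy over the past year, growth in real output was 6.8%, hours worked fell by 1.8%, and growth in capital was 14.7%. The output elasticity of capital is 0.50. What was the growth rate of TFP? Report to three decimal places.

Labor's share = 1 − 0.5 = 0.5.
Capital: 0.5 × 14.7 = 7.35 pp.
Hours worked: 0.5 × (-1.8) = -0.9 pp.
TFP growth = 6.8 − 6.45 = 0.35%.

0.350%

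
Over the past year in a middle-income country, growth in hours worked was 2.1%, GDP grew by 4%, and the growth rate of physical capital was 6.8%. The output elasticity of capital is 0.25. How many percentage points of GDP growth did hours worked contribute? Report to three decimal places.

1.575 pp

Labor's share = 1 − 0.25 = 0.75.
Contribution = share × growth = 0.75 × 2.1 = 1.575 pp.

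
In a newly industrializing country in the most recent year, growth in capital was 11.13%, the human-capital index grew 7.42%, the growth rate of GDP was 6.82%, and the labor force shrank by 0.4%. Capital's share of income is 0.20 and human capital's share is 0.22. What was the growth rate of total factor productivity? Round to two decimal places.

Total factor productivity growth was 3.19%.

Labor's share = 1 − 0.2 − 0.22 = 0.58.
Capital: 0.2 × 11.13 = 2.226 pp.
The human-capital index: 0.22 × 7.42 = 1.6324 pp.
The labor force: 0.58 × (-0.4) = -0.232 pp.
TFP growth = 6.82 − 3.6264 = 3.1936%.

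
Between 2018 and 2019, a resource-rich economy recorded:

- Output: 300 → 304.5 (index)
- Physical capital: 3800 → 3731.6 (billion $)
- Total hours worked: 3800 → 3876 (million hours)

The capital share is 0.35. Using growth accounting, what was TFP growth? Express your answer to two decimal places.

Output growth = (304.5 − 300) / 300 = 1.5%.
Physical capital growth = (3731.6 − 3800) / 3800 = -1.8%.
Total hours worked growth = (3876 − 3800) / 3800 = 2%.
Labor's share = 1 − 0.35 = 0.65.
Physical capital: 0.35 × (-1.8) = -0.63 pp.
Total hours worked: 0.65 × 2 = 1.3 pp.
TFP growth = 1.5 − 0.67 = 0.83%.

TFP grew 0.83%.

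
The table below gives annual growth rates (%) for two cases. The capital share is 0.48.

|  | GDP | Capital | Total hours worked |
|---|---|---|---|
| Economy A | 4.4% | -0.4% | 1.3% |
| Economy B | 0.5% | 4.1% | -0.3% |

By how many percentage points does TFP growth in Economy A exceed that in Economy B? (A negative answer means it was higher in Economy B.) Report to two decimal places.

Labor's share = 1 − 0.48 = 0.52.
Economy A: TFP = 4.4 + 0.192 − 0.676 = 3.916%.
Economy B: TFP = 0.5 − 1.968 + 0.156 = -1.312%.
Difference = 3.916 − (-1.312) = 5.228 pp.

5.23 percentage points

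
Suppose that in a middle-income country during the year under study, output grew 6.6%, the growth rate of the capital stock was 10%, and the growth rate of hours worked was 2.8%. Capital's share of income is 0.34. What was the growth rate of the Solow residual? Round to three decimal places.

Labor's share = 1 − 0.34 = 0.66.
The capital stock: 0.34 × 10 = 3.4 pp.
Hours worked: 0.66 × 2.8 = 1.848 pp.
TFP growth = 6.6 − 5.248 = 1.352%.

1.352%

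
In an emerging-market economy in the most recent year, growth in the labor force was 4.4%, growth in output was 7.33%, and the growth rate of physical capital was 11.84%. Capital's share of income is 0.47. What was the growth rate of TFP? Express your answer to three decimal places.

-0.567%

Labor's share = 1 − 0.47 = 0.53.
Physical capital: 0.47 × 11.84 = 5.5648 pp.
The labor force: 0.53 × 4.4 = 2.332 pp.
TFP growth = 7.33 − 7.8968 = -0.5668%.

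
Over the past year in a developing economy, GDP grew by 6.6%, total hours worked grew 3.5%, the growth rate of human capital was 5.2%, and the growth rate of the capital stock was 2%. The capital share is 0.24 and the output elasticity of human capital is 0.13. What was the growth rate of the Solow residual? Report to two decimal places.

The Solow residual growth was 3.24%.

Labor's share = 1 − 0.24 − 0.13 = 0.63.
The capital stock: 0.24 × 2 = 0.48 pp.
Human capital: 0.13 × 5.2 = 0.676 pp.
Total hours worked: 0.63 × 3.5 = 2.205 pp.
TFP growth = 6.6 − 3.361 = 3.239%.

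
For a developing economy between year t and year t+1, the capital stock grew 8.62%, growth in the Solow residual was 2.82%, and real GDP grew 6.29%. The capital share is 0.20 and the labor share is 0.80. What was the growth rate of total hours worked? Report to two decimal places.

Labor's share = 1 − 0.2 = 0.8.
gY = gA + 0.2×8.62 + 0.8×g.
0.8×g = 6.29 − 2.82 − 1.724 = 1.746.
g = 1.746 / 0.8 = 2.1825%.

Total hours worked growth was 2.18%.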